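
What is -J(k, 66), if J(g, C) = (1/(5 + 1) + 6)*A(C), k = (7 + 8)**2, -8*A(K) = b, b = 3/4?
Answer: 37/64 ≈ 0.57813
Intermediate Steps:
b = 3/4 (b = 3*(1/4) = 3/4 ≈ 0.75000)
A(K) = -3/32 (A(K) = -1/8*3/4 = -3/32)
k = 225 (k = 15**2 = 225)
J(g, C) = -37/64 (J(g, C) = (1/(5 + 1) + 6)*(-3/32) = (1/6 + 6)*(-3/32) = (37/6)*(-3/32) = -37/64)
-J(k, 66) = -1*(-37/64) = 37/64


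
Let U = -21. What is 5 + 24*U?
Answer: -499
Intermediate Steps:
5 + 24*U = 5 + 24*(-21) = 5 - 504 = -499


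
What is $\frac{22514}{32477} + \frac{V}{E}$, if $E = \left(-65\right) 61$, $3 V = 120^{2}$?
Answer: $- \frac{13324318}{25754261} \approx -0.51736$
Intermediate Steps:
$V = 4800$ ($V = \frac{120^{2}}{3} = \frac{1}{3} \cdot 14400 = 4800$)
$E = -3965$
$\frac{22514}{32477} + \frac{V}{E} = \frac{22514}{32477} + \frac{4800}{-3965} = 22514 \cdot \frac{1}{32477} + 4800 \left(- \frac{1}{3965}\right) = \frac{22514}{32477} - \frac{960}{793} = - \frac{13324318}{25754261}$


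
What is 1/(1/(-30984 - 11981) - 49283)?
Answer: -42965/2117444096 ≈ -2.0291e-5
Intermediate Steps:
1/(1/(-30984 - 11981) - 49283) = 1/(1/(-42965) - 49283) = 1/(-1/42965 - 49283) = 1/(-2117444096/42965) = -42965/2117444096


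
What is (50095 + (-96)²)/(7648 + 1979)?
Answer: 59311/9627 ≈ 6.1609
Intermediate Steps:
(50095 + (-96)²)/(7648 + 1979) = (50095 + 9216)/9627 = 59311*(1/9627) = 59311/9627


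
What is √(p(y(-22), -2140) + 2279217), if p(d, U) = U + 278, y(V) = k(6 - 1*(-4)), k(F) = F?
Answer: √2277355 ≈ 1509.1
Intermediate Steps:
y(V) = 10 (y(V) = 6 - 1*(-4) = 6 + 4 = 10)
p(d, U) = 278 + U
√(p(y(-22), -2140) + 2279217) = √((278 - 2140) + 2279217) = √(-1862 + 2279217) = √2277355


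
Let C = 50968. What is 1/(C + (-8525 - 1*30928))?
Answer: 1/11515 ≈ 8.6843e-5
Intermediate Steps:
1/(C + (-8525 - 1*30928)) = 1/(50968 + (-8525 - 1*30928)) = 1/(50968 + (-8525 - 30928)) = 1/(50968 - 39453) = 1/11515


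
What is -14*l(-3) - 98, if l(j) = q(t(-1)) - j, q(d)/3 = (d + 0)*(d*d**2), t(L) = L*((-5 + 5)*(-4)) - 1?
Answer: -182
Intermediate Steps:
t(L) = -1 (t(L) = L*(0*(-4)) - 1 = L*0 - 1 = 0 - 1 = -1)
q(d) = 3*d**4 (q(d) = 3*((d + 0)*(d*d**2)) = 3*(d*d**3) = 3*d**4)
l(j) = 3 - j (l(j) = 3*(-1)**4 - j = 3*1 - j = 3 - j)
-14*l(-3) - 98 = -14*(3 - 1*(-3)) - 98 = -14*(3 + 3) - 98 = -14*6 - 98 = -84 - 98 = -182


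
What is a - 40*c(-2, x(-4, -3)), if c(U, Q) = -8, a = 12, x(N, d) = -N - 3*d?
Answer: 332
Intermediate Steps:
a - 40*c(-2, x(-4, -3)) = 12 - 40*(-8) = 12 + 320 = 332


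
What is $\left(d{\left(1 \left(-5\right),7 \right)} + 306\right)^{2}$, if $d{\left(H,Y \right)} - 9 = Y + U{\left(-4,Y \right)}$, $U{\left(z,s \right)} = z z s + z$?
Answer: $184900$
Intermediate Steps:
$U{\left(z,s \right)} = z + s z^{2}$ ($U{\left(z,s \right)} = z^{2} s + z = s z^{2} + z = z + s z^{2}$)
$d{\left(H,Y \right)} = 5 + 17 Y$ ($d{\left(H,Y \right)} = 9 + \left(Y - 4 \left(1 + Y \left(-4\right)\right)\right) = 9 + \left(Y - 4 \left(1 - 4 Y\right)\right) = 9 + \left(Y + \left(-4 + 16 Y\right)\right) = 9 + \left(-4 + 17 Y\right) = 5 + 17 Y$)
$\left(d{\left(1 \left(-5\right),7 \right)} + 306\right)^{2} = \left(\left(5 + 17 \cdot 7\right) + 306\right)^{2} = \left(\left(5 + 119\right) + 306\right)^{2} = \left(124 + 306\right)^{2} = 430^{2} = 184900$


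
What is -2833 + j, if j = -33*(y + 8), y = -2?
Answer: -3031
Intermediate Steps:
j = -198 (j = -33*(-2 + 8) = -33*6 = -198)
-2833 + j = -2833 - 198 = -3031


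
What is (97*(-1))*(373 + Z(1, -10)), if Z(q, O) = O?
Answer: -35211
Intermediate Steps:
(97*(-1))*(373 + Z(1, -10)) = (97*(-1))*(373 - 10) = -97*363 = -35211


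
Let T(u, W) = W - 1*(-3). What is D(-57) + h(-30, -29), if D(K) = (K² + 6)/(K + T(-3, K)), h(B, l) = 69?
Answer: 1468/37 ≈ 39.676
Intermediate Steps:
T(u, W) = 3 + W (T(u, W) = W + 3 = 3 + W)
D(K) = (6 + K²)/(3 + 2*K) (D(K) = (K² + 6)/(K + (3 + K)) = (6 + K²)/(3 + 2*K))
D(-57) + h(-30, -29) = (6 + (-57)²)/(3 + 2*(-57)) + 69 = (6 + 3249)/(3 - 114) + 69 = 3255/(-111) + 69 = -1/111*3255 + 69 = -1085/37 + 69 = 1468/37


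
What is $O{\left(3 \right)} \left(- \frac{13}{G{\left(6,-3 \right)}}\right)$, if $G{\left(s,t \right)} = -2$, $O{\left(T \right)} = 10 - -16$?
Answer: $169$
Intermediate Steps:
$O{\left(T \right)} = 26$ ($O{\left(T \right)} = 10 + 16 = 26$)
$O{\left(3 \right)} \left(- \frac{13}{G{\left(6,-3 \right)}}\right) = 26 \left(- \frac{13}{-2}\right) = 26 \left(\left(-13\right) \left(- \frac{1}{2}\right)\right) = 26 \cdot \frac{13}{2} = 169$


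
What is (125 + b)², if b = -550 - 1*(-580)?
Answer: 24025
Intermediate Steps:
b = 30 (b = -550 + 580 = 30)
(125 + b)² = (125 + 30)² = 155² = 24025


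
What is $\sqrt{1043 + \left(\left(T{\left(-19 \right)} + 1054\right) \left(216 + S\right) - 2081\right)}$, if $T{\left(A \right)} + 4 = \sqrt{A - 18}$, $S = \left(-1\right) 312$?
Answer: $\sqrt{-101838 - 96 i \sqrt{37}} \approx 0.9149 - 319.12 i$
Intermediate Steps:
$S = -312$
$T{\left(A \right)} = -4 + \sqrt{-18 + A}$ ($T{\left(A \right)} = -4 + \sqrt{A - 18} = -4 + \sqrt{-18 + A}$)
$\sqrt{1043 + \left(\left(T{\left(-19 \right)} + 1054\right) \left(216 + S\right) - 2081\right)} = \sqrt{1043 - \left(2081 - \left(\left(-4 + \sqrt{-18 - 19}\right) + 1054\right) \left(216 - 312\right)\right)} = \sqrt{1043 - \left(2081 - \left(\left(-4 + \sqrt{-37}\right) + 1054\right) \left(-96\right)\right)} = \sqrt{1043 - \left(2081 - \left(\left(-4 + i \sqrt{37}\right) + 1054\right) \left(-96\right)\right)} = \sqrt{1043 - \left(2081 - \left(1050 + i \sqrt{37}\right) \left(-96\right)\right)} = \sqrt{1043 - \left(102881 + 96 i \sqrt{37}\right)} = \sqrt{-101838 - 96 i \sqrt{37}}$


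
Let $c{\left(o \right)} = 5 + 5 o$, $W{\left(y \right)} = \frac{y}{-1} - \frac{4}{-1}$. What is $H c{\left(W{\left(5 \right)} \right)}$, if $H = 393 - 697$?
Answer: $0$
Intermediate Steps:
$W{\left(y \right)} = 4 - y$ ($W{\left(y \right)} = y \left(-1\right) - -4 = - y + 4 = 4 - y$)
$H = -304$
$H c{\left(W{\left(5 \right)} \right)} = - 304 \left(5 + 5 \left(4 - 5\right)\right) = - 304 \left(5 + 5 \left(-1\right)\right) = - 304 \left(5 - 5\right) = \left(-304\right) 0 = 0$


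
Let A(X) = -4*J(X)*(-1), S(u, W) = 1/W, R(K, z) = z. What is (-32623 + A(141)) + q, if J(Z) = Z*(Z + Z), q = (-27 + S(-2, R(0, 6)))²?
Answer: 4577221/36 ≈ 1.2715e+5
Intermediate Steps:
q = 25921/36 (q = (-27 + 1/6)² = (-27 + ⅙)² = (-161/6)² = 25921/36 ≈ 720.03)
J(Z) = 2*Z² (J(Z) = Z*(2*Z) = 2*Z²)
A(X) = 8*X² (A(X) = -8*X²*(-1) = 8*X²)
(-32623 + A(141)) + q = (-32623 + 8*141²) + 25921/36 = (-32623 + 8*19881) + 25921/36 = (-32623 + 159048) + 25921/36 = 126425 + 25921/36 = 4577221/36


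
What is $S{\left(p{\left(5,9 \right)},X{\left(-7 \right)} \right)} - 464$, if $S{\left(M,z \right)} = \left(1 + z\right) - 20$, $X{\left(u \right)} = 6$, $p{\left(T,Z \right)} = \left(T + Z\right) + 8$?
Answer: $-477$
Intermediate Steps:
$p{\left(T,Z \right)} = 8 + T + Z$
$S{\left(M,z \right)} = -19 + z$
$S{\left(p{\left(5,9 \right)},X{\left(-7 \right)} \right)} - 464 = \left(-19 + 6\right) - 464 = -13 - 464 = -477$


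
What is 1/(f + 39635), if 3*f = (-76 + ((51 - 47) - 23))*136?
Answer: 3/105985 ≈ 2.8306e-5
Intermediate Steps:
f = -12920/3 (f = ((-76 + ((51 - 47) - 23))*136)/3 = ((-76 + (4 - 23))*136)/3 = ((-76 - 19)*136)/3 = (-95*136)/3 = (⅓)*(-12920) = -12920/3 ≈ -4306.7)
1/(f + 39635) = 1/(-12920/3 + 39635) = 1/(105985/3) = 3/105985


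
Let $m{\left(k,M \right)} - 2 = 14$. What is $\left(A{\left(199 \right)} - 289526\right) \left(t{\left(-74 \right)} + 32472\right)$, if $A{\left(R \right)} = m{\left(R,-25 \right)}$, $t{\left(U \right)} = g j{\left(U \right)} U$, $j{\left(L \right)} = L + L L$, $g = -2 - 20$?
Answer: $-2555483925280$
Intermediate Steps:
$g = -22$ ($g = -2 - 20 = -22$)
$j{\left(L \right)} = L + L^{2}$
$t{\left(U \right)} = - 22 U^{2} \left(1 + U\right)$ ($t{\left(U \right)} = - 22 U \left(1 + U\right) U = - 22 U^{2} \left(1 + U\right)$)
$m{\left(k,M \right)} = 16$ ($m{\left(k,M \right)} = 2 + 14 = 16$)
$A{\left(R \right)} = 16$
$\left(A{\left(199 \right)} - 289526\right) \left(t{\left(-74 \right)} + 32472\right) = \left(16 - 289526\right) \left(22 \left(-74\right)^{2} \left(-1 - -74\right) + 32472\right) = - 289510 \left(22 \cdot 5476 \left(-1 + 74\right) + 32472\right) = - 289510 \left(22 \cdot 5476 \cdot 73 + 32472\right) = - 289510 \left(8794456 + 32472\right) = \left(-289510\right) 8826928 = -2555483925280$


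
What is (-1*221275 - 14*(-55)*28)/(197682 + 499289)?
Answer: -199715/696971 ≈ -0.28655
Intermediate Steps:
(-1*221275 - 14*(-55)*28)/(197682 + 499289) = (-221275 + 770*28)/696971 = (-221275 + 21560)*(1/696971) = -199715*1/696971 = -199715/696971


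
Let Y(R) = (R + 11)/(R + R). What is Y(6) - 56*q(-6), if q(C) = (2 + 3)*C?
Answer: 20177/12 ≈ 1681.4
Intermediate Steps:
Y(R) = (11 + R)/(2*R) (Y(R) = (11 + R)/((2*R)) = (11 + R)*(1/(2*R)) = (11 + R)/(2*R))
q(C) = 5*C
Y(6) - 56*q(-6) = (½)*(11 + 6)/6 - 280*(-6) = (½)*(⅙)*17 - 56*(-30) = 17/12 + 1680 = 20177/12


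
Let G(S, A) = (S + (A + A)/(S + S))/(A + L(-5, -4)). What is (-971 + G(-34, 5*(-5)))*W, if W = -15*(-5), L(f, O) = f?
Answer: -4946445/68 ≈ -72742.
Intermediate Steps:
W = 75
G(S, A) = (S + A/S)/(-5 + A) (G(S, A) = (S + (A + A)/(S + S))/(A - 5) = (S + (2*A)/((2*S)))/(-5 + A) = (S + (2*A)*(1/(2*S)))/(-5 + A) = (S + A/S)/(-5 + A))
(-971 + G(-34, 5*(-5)))*W = (-971 + (5*(-5) + (-34)²)/((-34)*(-5 + 5*(-5))))*75 = (-971 - (-25 + 1156)/(34*(-5 - 25)))*75 = (-971 - 1/34*1131/(-30))*75 = (-971 - 1/34*(-1/30)*1131)*75 = (-971 + 377/340)*75 = -329763/340*75 = -4946445/68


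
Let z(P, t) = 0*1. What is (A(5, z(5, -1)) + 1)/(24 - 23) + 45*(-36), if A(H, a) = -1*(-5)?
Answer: -1614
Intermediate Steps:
z(P, t) = 0
A(H, a) = 5
(A(5, z(5, -1)) + 1)/(24 - 23) + 45*(-36) = (5 + 1)/(24 - 23) + 45*(-36) = 6/1 - 1620 = 6*1 - 1620 = 6 - 1620 = -1614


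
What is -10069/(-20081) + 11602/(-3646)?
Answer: -98134094/36607663 ≈ -2.6807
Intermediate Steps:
-10069/(-20081) + 11602/(-3646) = -10069*(-1/20081) + 11602*(-1/3646) = 10069/20081 - 5801/1823 = -98134094/36607663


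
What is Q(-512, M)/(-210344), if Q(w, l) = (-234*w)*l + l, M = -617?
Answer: 73922153/210344 ≈ 351.43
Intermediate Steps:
Q(w, l) = l - 234*l*w (Q(w, l) = -234*l*w + l = l - 234*l*w)
Q(-512, M)/(-210344) = -617*(1 - 234*(-512))/(-210344) = -617*(1 + 119808)*(-1/210344) = -617*119809*(-1/210344) = -73922153*(-1/210344) = 73922153/210344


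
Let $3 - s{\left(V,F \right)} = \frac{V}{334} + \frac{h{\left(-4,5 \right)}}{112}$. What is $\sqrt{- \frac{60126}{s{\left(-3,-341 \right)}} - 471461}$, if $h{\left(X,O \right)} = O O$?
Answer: $\frac{13 i \sqrt{7920598859405}}{52105} \approx 702.17 i$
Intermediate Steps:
$h{\left(X,O \right)} = O^{2}$
$s{\left(V,F \right)} = \frac{311}{112} - \frac{V}{334}$ ($s{\left(V,F \right)} = 3 - \left(\frac{V}{334} + \frac{5^{2}}{112}\right) = 3 - \left(V \frac{1}{334} + 25 \cdot \frac{1}{112}\right) = 3 - \left(\frac{V}{334} + \frac{25}{112}\right) = 3 - \left(\frac{25}{112} + \frac{V}{334}\right) = \frac{311}{112} - \frac{V}{334}$)
$\sqrt{- \frac{60126}{s{\left(-3,-341 \right)}} - 471461} = \sqrt{- \frac{60126}{\frac{311}{112} - - \frac{3}{334}} - 471461} = \sqrt{- \frac{60126}{\frac{311}{112} + \frac{3}{334}} - 471461} = \sqrt{- \frac{60126}{\frac{52105}{18704}} - 471461} = \sqrt{\left(-60126\right) \frac{18704}{52105} - 471461} = \sqrt{- \frac{1124596704}{52105} - 471461} = \sqrt{- \frac{25690072109}{52105}} = \frac{13 i \sqrt{7920598859405}}{52105}$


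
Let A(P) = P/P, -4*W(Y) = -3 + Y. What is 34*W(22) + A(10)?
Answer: -321/2 ≈ -160.50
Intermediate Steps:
W(Y) = ¾ - Y/4 (W(Y) = -(-3 + Y)/4 = ¾ - Y/4)
A(P) = 1
34*W(22) + A(10) = 34*(¾ - ¼*22) + 1 = 34*(¾ - 11/2) + 1 = 34*(-19/4) + 1 = -323/2 + 1 = -321/2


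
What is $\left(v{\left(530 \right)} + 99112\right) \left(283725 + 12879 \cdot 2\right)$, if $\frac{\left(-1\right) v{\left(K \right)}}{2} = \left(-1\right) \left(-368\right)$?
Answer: $30445699608$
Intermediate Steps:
$v{\left(K \right)} = -736$ ($v{\left(K \right)} = - 2 \left(\left(-1\right) \left(-368\right)\right) = \left(-2\right) 368 = -736$)
$\left(v{\left(530 \right)} + 99112\right) \left(283725 + 12879 \cdot 2\right) = \left(-736 + 99112\right) \left(283725 + 12879 \cdot 2\right) = 98376 \left(283725 + 25758\right) = 98376 \cdot 309483 = 30445699608$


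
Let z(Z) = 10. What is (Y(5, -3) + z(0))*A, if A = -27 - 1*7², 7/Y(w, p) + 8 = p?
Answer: -7828/11 ≈ -711.64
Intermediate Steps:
Y(w, p) = 7/(-8 + p)
A = -76 (A = -27 - 1*49 = -27 - 49 = -76)
(Y(5, -3) + z(0))*A = (7/(-8 - 3) + 10)*(-76) = (7/(-11) + 10)*(-76) = (7*(-1/11) + 10)*(-76) = (-7/11 + 10)*(-76) = (103/11)*(-76) = -7828/11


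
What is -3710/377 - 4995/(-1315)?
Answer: -599107/99151 ≈ -6.0424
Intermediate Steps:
-3710/377 - 4995/(-1315) = -3710*1/377 - 4995*(-1/1315) = -3710/377 + 999/263 = -599107/99151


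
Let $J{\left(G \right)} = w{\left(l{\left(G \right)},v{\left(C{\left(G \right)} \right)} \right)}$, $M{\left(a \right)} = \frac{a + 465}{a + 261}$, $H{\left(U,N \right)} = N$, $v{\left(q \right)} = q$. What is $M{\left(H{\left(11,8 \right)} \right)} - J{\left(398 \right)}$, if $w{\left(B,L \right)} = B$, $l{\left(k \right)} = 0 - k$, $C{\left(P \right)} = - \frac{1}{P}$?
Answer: $\frac{107535}{269} \approx 399.76$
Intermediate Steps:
$l{\left(k \right)} = - k$
$M{\left(a \right)} = \frac{465 + a}{261 + a}$
$J{\left(G \right)} = - G$
$M{\left(H{\left(11,8 \right)} \right)} - J{\left(398 \right)} = \frac{465 + 8}{261 + 8} - \left(-1\right) 398 = \frac{1}{269} \cdot 473 - -398 = \frac{1}{269} \cdot 473 + 398 = \frac{473}{269} + 398 = \frac{107535}{269}$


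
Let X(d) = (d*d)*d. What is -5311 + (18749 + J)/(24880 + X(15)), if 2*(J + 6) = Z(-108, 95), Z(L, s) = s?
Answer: -300087029/56510 ≈ -5310.3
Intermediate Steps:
J = 83/2 (J = -6 + (1/2)*95 = -6 + 95/2 = 83/2 ≈ 41.500)
X(d) = d**3 (X(d) = d**2*d = d**3)
-5311 + (18749 + J)/(24880 + X(15)) = -5311 + (18749 + 83/2)/(24880 + 15**3) = -5311 + 37581/(2*(24880 + 3375)) = -5311 + (37581/2)/28255 = -5311 + (37581/2)*(1/28255) = -5311 + 37581/56510 = -300087029/56510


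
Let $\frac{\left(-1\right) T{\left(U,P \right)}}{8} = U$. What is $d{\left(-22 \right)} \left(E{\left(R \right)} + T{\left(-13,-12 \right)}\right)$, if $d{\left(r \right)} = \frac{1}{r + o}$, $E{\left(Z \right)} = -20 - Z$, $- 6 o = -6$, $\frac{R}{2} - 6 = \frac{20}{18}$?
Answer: $- \frac{628}{189} \approx -3.3228$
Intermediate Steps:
$T{\left(U,P \right)} = - 8 U$
$R = \frac{128}{9}$ ($R = 12 + 2 \cdot \frac{20}{18} = 12 + 2 \cdot 20 \cdot \frac{1}{18} = 12 + 2 \cdot \frac{10}{9} = 12 + \frac{20}{9} = \frac{128}{9} \approx 14.222$)
$o = 1$ ($o = \left(- \frac{1}{6}\right) \left(-6\right) = 1$)
$d{\left(r \right)} = \frac{1}{1 + r}$ ($d{\left(r \right)} = \frac{1}{r + 1} = \frac{1}{1 + r}$)
$d{\left(-22 \right)} \left(E{\left(R \right)} + T{\left(-13,-12 \right)}\right) = \frac{\left(-20 - \frac{128}{9}\right) - -104}{1 - 22} = \frac{\left(-20 - \frac{128}{9}\right) + 104}{-21} = - \frac{- \frac{308}{9} + 104}{21} = \left(- \frac{1}{21}\right) \frac{628}{9} = - \frac{628}{189}$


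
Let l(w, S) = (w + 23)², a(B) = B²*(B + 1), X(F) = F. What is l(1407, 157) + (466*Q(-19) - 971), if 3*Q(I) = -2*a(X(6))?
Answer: 1965641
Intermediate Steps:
a(B) = B²*(1 + B)
l(w, S) = (23 + w)²
Q(I) = -168 (Q(I) = (-2*6²*(1 + 6))/3 = (-72*7)/3 = (-2*252)/3 = (⅓)*(-504) = -168)
l(1407, 157) + (466*Q(-19) - 971) = (23 + 1407)² + (466*(-168) - 971) = 1430² + (-78288 - 971) = 2044900 - 79259 = 1965641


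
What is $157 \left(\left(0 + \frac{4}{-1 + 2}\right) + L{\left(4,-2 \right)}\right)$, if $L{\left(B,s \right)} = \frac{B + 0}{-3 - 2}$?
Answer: $\frac{2512}{5} \approx 502.4$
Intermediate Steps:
$L{\left(B,s \right)} = - \frac{B}{5}$ ($L{\left(B,s \right)} = \frac{B}{-5} = B \left(- \frac{1}{5}\right) = - \frac{B}{5}$)
$157 \left(\left(0 + \frac{4}{-1 + 2}\right) + L{\left(4,-2 \right)}\right) = 157 \left(\left(0 + \frac{4}{-1 + 2}\right) - \frac{4}{5}\right) = 157 \left(\left(0 + \frac{4}{1}\right) - \frac{4}{5}\right) = 157 \left(\left(0 + 4 \cdot 1\right) - \frac{4}{5}\right) = 157 \left(\left(0 + 4\right) - \frac{4}{5}\right) = 157 \left(4 - \frac{4}{5}\right) = 157 \cdot \frac{16}{5} = \frac{2512}{5}$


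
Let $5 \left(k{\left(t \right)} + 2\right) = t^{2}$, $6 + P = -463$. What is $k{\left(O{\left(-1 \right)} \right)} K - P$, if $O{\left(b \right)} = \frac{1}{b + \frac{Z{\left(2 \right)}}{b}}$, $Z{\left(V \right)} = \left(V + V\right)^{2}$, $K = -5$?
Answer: $\frac{138430}{289} \approx 479.0$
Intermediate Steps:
$Z{\left(V \right)} = 4 V^{2}$ ($Z{\left(V \right)} = \left(2 V\right)^{2} = 4 V^{2}$)
$P = -469$ ($P = -6 - 463 = -469$)
$O{\left(b \right)} = \frac{1}{b + \frac{16}{b}}$ ($O{\left(b \right)} = \frac{1}{b + \frac{4 \cdot 2^{2}}{b}} = \frac{1}{b + \frac{4 \cdot 4}{b}} = \frac{1}{b + \frac{16}{b}}$)
$k{\left(t \right)} = -2 + \frac{t^{2}}{5}$
$k{\left(O{\left(-1 \right)} \right)} K - P = \left(-2 + \frac{\left(- \frac{1}{16 + \left(-1\right)^{2}}\right)^{2}}{5}\right) \left(-5\right) - -469 = \left(-2 + \frac{\left(- \frac{1}{16 + 1}\right)^{2}}{5}\right) \left(-5\right) + 469 = \left(-2 + \frac{\left(- \frac{1}{17}\right)^{2}}{5}\right) \left(-5\right) + 469 = \left(-2 + \frac{1}{5} \cdot \frac{1}{289}\right) \left(-5\right) + 469 = \left(-2 + \frac{1}{1445}\right) \left(-5\right) + 469 = \left(- \frac{2889}{1445}\right) \left(-5\right) + 469 = \frac{2889}{289} + 469 = \frac{138430}{289}$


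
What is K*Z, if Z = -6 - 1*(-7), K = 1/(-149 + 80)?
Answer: -1/69 ≈ -0.014493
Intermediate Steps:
K = -1/69 (K = 1/(-69) = -1/69 ≈ -0.014493)
Z = 1 (Z = -6 + 7 = 1)
K*Z = -1/69*1 = -1/69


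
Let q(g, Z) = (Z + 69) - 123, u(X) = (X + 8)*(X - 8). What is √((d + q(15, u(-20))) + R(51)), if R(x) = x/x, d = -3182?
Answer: I*√2899 ≈ 53.842*I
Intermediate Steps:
u(X) = (-8 + X)*(8 + X) (u(X) = (8 + X)*(-8 + X) = (-8 + X)*(8 + X))
R(x) = 1
q(g, Z) = -54 + Z (q(g, Z) = (69 + Z) - 123 = -54 + Z)
√((d + q(15, u(-20))) + R(51)) = √((-3182 + (-54 + (-64 + (-20)²))) + 1) = √((-3182 + (-54 + (-64 + 400))) + 1) = √((-3182 + (-54 + 336)) + 1) = √((-3182 + 282) + 1) = √(-2900 + 1) = √(-2899) = I*√2899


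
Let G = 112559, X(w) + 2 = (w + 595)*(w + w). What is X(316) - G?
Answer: 463191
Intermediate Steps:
X(w) = -2 + 2*w*(595 + w) (X(w) = -2 + (w + 595)*(w + w) = -2 + (595 + w)*(2*w) = -2 + 2*w*(595 + w))
X(316) - G = (-2 + 2*316² + 1190*316) - 1*112559 = (-2 + 2*99856 + 376040) - 112559 = (-2 + 199712 + 376040) - 112559 = 575750 - 112559 = 463191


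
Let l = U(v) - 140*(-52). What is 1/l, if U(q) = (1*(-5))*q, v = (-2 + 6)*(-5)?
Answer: 1/7380 ≈ 0.00013550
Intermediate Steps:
v = -20 (v = 4*(-5) = -20)
U(q) = -5*q
l = 7380 (l = -5*(-20) - 140*(-52) = 100 + 7280 = 7380)
1/l = 1/7380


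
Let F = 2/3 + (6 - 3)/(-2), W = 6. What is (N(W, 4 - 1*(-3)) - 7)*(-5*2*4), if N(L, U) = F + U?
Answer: 100/3 ≈ 33.333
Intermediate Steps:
F = -⅚ (F = 2*(⅓) + 3*(-½) = ⅔ - 3/2 = -⅚ ≈ -0.83333)
N(L, U) = -⅚ + U
(N(W, 4 - 1*(-3)) - 7)*(-5*2*4) = ((-⅚ + (4 - 1*(-3))) - 7)*(-5*2*4) = ((-⅚ + (4 + 3)) - 7)*(-10*4) = ((-⅚ + 7) - 7)*(-40) = (37/6 - 7)*(-40) = -⅚*(-40) = 100/3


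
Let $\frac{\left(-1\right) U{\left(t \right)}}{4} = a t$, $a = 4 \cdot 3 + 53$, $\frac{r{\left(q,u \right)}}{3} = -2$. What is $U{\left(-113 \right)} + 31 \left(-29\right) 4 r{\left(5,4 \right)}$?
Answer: $50956$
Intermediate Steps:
$r{\left(q,u \right)} = -6$ ($r{\left(q,u \right)} = 3 \left(-2\right) = -6$)
$a = 65$ ($a = 12 + 53 = 65$)
$U{\left(t \right)} = - 260 t$ ($U{\left(t \right)} = - 4 \cdot 65 t = - 260 t$)
$U{\left(-113 \right)} + 31 \left(-29\right) 4 r{\left(5,4 \right)} = \left(-260\right) \left(-113\right) + 31 \left(-29\right) 4 \left(-6\right) = 29380 - -21576 = 29380 + 21576 = 50956$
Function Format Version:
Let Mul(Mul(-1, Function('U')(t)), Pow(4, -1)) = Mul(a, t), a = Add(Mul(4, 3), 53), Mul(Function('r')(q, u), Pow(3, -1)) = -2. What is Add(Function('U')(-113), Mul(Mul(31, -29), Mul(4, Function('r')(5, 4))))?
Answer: 50956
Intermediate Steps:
Function('r')(q, u) = -6 (Function('r')(q, u) = Mul(3, -2) = -6)
a = 65 (a = Add(12, 53) = 65)
Function('U')(t) = Mul(-260, t) (Function('U')(t) = Mul(-4, Mul(65, t)) = Mul(-260, t))
Add(Function('U')(-113), Mul(Mul(31, -29), Mul(4, Function('r')(5, 4)))) = Add(Mul(-260, -113), Mul(Mul(31, -29), Mul(4, -6))) = Add(29380, Mul(-899, -24)) = Add(29380, 21576) = 50956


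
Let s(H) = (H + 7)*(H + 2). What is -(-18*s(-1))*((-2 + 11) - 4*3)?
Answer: -324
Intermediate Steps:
s(H) = (2 + H)*(7 + H) (s(H) = (7 + H)*(2 + H) = (2 + H)*(7 + H))
-(-18*s(-1))*((-2 + 11) - 4*3) = -(-18*(14 + (-1)² + 9*(-1)))*((-2 + 11) - 4*3) = -(-18*(14 + 1 - 9))*(9 - 12) = -(-18*6)*(-3) = -(-108)*(-3) = -1*324 = -324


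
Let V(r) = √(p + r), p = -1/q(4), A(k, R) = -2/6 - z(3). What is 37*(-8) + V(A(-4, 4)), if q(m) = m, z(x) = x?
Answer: -296 + I*√129/6 ≈ -296.0 + 1.893*I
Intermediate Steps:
A(k, R) = -10/3 (A(k, R) = -2/6 - 1*3 = -2*⅙ - 3 = -⅓ - 3 = -10/3)
p = -¼ (p = -1/4 = -1*¼ = -¼ ≈ -0.25000)
V(r) = √(-¼ + r)
37*(-8) + V(A(-4, 4)) = 37*(-8) + √(-1 + 4*(-10/3))/2 = -296 + √(-1 - 40/3)/2 = -296 + √(-43/3)/2 = -296 + (I*√129/3)/2 = -296 + I*√129/6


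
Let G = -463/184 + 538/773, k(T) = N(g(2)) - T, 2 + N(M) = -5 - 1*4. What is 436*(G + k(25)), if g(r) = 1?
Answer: -586339231/35558 ≈ -16490.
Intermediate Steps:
N(M) = -11 (N(M) = -2 + (-5 - 1*4) = -2 + (-5 - 4) = -2 - 9 = -11)
k(T) = -11 - T
G = -258907/142232 (G = -463*1/184 + 538*(1/773) = -463/184 + 538/773 = -258907/142232 ≈ -1.8203)
436*(G + k(25)) = 436*(-258907/142232 + (-11 - 1*25)) = 436*(-258907/142232 + (-11 - 25)) = 436*(-258907/142232 - 36) = 436*(-5379259/142232) = -586339231/35558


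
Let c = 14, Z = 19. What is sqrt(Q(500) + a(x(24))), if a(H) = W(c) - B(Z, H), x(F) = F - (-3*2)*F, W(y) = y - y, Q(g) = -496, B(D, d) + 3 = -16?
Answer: 3*I*sqrt(53) ≈ 21.84*I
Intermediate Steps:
B(D, d) = -19 (B(D, d) = -3 - 16 = -19)
W(y) = 0
x(F) = 7*F (x(F) = F - (-6)*F = F + 6*F = 7*F)
a(H) = 19 (a(H) = 0 - 1*(-19) = 0 + 19 = 19)
sqrt(Q(500) + a(x(24))) = sqrt(-496 + 19) = sqrt(-477) = 3*I*sqrt(53)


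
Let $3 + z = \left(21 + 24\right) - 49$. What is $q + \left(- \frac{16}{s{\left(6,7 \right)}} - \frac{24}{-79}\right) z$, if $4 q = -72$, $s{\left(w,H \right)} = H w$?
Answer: $- \frac{4138}{237} \approx -17.46$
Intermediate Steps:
$q = -18$ ($q = \frac{1}{4} \left(-72\right) = -18$)
$z = -7$ ($z = -3 + \left(\left(21 + 24\right) - 49\right) = -3 + \left(45 - 49\right) = -3 - 4 = -7$)
$q + \left(- \frac{16}{s{\left(6,7 \right)}} - \frac{24}{-79}\right) z = -18 + \left(- \frac{16}{7 \cdot 6} - \frac{24}{-79}\right) \left(-7\right) = -18 + \left(- \frac{16}{42} - - \frac{24}{79}\right) \left(-7\right) = -18 + \left(\left(-16\right) \frac{1}{42} + \frac{24}{79}\right) \left(-7\right) = -18 + \left(- \frac{8}{21} + \frac{24}{79}\right) \left(-7\right) = -18 - - \frac{128}{237} = -18 + \frac{128}{237} = - \frac{4138}{237}$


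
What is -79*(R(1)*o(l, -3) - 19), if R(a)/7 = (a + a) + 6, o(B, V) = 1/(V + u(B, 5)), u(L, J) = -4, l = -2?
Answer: 2133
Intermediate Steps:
o(B, V) = 1/(-4 + V) (o(B, V) = 1/(V - 4) = 1/(-4 + V))
R(a) = 42 + 14*a (R(a) = 7*((a + a) + 6) = 7*(2*a + 6) = 7*(6 + 2*a) = 42 + 14*a)
-79*(R(1)*o(l, -3) - 19) = -79*((42 + 14*1)/(-4 - 3) - 19) = -79*((42 + 14)/(-7) - 19) = -79*(56*(-⅐) - 19) = -79*(-8 - 19) = -79*(-27) = 2133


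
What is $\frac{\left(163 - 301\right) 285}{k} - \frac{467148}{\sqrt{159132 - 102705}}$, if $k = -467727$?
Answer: $\frac{13110}{155909} - \frac{155716 \sqrt{56427}}{18809} \approx -1966.5$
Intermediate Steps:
$\frac{\left(163 - 301\right) 285}{k} - \frac{467148}{\sqrt{159132 - 102705}} = \frac{\left(163 - 301\right) 285}{-467727} - \frac{467148}{\sqrt{159132 - 102705}} = \left(-138\right) 285 \left(- \frac{1}{467727}\right) - \frac{467148}{\sqrt{56427}} = \left(-39330\right) \left(- \frac{1}{467727}\right) - 467148 \frac{\sqrt{56427}}{56427} = \frac{13110}{155909} - \frac{155716 \sqrt{56427}}{18809}$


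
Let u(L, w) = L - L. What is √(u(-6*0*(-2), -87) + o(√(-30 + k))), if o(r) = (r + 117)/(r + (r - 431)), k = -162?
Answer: √((-117 - 8*I*√3)/(431 - 16*I*√3)) ≈ 0.047488 - 0.52013*I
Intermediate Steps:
u(L, w) = 0
o(r) = (117 + r)/(-431 + 2*r) (o(r) = (117 + r)/(r + (-431 + r)) = (117 + r)/(-431 + 2*r))
√(u(-6*0*(-2), -87) + o(√(-30 + k))) = √(0 + (117 + √(-30 - 162))/(-431 + 2*√(-30 - 162))) = √(0 + (117 + √(-192))/(-431 + 2*√(-192))) = √(0 + (117 + 8*I*√3)/(-431 + 2*(8*I*√3))) = √(0 + (117 + 8*I*√3)/(-431 + 16*I*√3)) = √((117 + 8*I*√3)/(-431 + 16*I*√3))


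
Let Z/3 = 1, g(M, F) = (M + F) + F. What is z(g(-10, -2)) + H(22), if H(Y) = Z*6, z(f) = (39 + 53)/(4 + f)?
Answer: 44/5 ≈ 8.8000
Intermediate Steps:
g(M, F) = M + 2*F (g(M, F) = (F + M) + F = M + 2*F)
Z = 3 (Z = 3*1 = 3)
z(f) = 92/(4 + f)
H(Y) = 18 (H(Y) = 3*6 = 18)
z(g(-10, -2)) + H(22) = 92/(4 + (-10 + 2*(-2))) + 18 = 92/(4 + (-10 - 4)) + 18 = 92/(4 - 14) + 18 = 92/(-10) + 18 = 92*(-⅒) + 18 = -46/5 + 18 = 44/5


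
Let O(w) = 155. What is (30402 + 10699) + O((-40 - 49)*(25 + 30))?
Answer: 41256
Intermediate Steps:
(30402 + 10699) + O((-40 - 49)*(25 + 30)) = (30402 + 10699) + 155 = 41101 + 155 = 41256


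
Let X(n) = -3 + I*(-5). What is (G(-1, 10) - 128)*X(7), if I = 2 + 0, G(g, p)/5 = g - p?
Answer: 2379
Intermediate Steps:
G(g, p) = -5*p + 5*g (G(g, p) = 5*(g - p) = -5*p + 5*g)
I = 2
X(n) = -13 (X(n) = -3 + 2*(-5) = -3 - 10 = -13)
(G(-1, 10) - 128)*X(7) = ((-5*10 + 5*(-1)) - 128)*(-13) = ((-50 - 5) - 128)*(-13) = (-55 - 128)*(-13) = -183*(-13) = 2379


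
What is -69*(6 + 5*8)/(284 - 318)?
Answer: 1587/17 ≈ 93.353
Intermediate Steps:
-69*(6 + 5*8)/(284 - 318) = -69*(6 + 40)/(-34) = -3174*(-1)/34 = -69*(-23/17) = 1587/17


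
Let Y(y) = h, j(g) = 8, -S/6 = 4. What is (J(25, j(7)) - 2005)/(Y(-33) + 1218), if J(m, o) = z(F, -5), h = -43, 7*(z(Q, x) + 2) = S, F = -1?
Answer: -14073/8225 ≈ -1.7110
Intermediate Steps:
S = -24 (S = -6*4 = -24)
z(Q, x) = -38/7 (z(Q, x) = -2 + (⅐)*(-24) = -2 - 24/7 = -38/7)
J(m, o) = -38/7
Y(y) = -43
(J(25, j(7)) - 2005)/(Y(-33) + 1218) = (-38/7 - 2005)/(-43 + 1218) = -14073/7/1175 = -14073/7*1/1175 = -14073/8225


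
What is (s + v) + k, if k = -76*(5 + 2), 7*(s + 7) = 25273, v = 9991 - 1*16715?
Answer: -25568/7 ≈ -3652.6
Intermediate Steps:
v = -6724 (v = 9991 - 16715 = -6724)
s = 25224/7 (s = -7 + (1/7)*25273 = -7 + 25273/7 = 25224/7 ≈ 3603.4)
k = -532 (k = -76*7 = -532)
(s + v) + k = (25224/7 - 6724) - 532 = -21844/7 - 532 = -25568/7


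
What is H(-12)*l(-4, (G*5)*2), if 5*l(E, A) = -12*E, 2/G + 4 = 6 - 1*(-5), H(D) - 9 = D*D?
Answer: 7344/5 ≈ 1468.8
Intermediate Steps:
H(D) = 9 + D**2 (H(D) = 9 + D*D = 9 + D**2)
G = 2/7 (G = 2/(-4 + (6 - 1*(-5))) = 2/(-4 + (6 + 5)) = 2/(-4 + 11) = 2/7 ≈ 0.28571)
l(E, A) = -12*E/5 (l(E, A) = (-12*E)/5 = -12*E/5)
H(-12)*l(-4, (G*5)*2) = (9 + (-12)**2)*(-12/5*(-4)) = (9 + 144)*(48/5) = 153*(48/5) = 7344/5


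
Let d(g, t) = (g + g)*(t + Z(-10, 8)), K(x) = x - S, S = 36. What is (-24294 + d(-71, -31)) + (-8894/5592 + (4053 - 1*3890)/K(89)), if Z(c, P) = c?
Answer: -2737108679/148188 ≈ -18471.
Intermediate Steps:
K(x) = -36 + x (K(x) = x - 1*36 = x - 36 = -36 + x)
d(g, t) = 2*g*(-10 + t) (d(g, t) = (g + g)*(t - 10) = (2*g)*(-10 + t) = 2*g*(-10 + t))
(-24294 + d(-71, -31)) + (-8894/5592 + (4053 - 1*3890)/K(89)) = (-24294 + 2*(-71)*(-10 - 31)) + (-8894/5592 + (4053 - 1*3890)/(-36 + 89)) = (-24294 + 2*(-71)*(-41)) + (-8894*1/5592 + (4053 - 3890)/53) = (-24294 + 5822) + (-4447/2796 + 163*(1/53)) = -18472 + (-4447/2796 + 163/53) = -18472 + 220057/148188 = -2737108679/148188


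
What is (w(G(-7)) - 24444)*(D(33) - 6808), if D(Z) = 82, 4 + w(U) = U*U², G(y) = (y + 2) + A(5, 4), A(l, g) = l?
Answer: 164437248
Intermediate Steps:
G(y) = 7 + y (G(y) = (y + 2) + 5 = (2 + y) + 5 = 7 + y)
w(U) = -4 + U³ (w(U) = -4 + U*U² = -4 + U³)
(w(G(-7)) - 24444)*(D(33) - 6808) = ((-4 + (7 - 7)³) - 24444)*(82 - 6808) = ((-4 + 0³) - 24444)*(-6726) = ((-4 + 0) - 24444)*(-6726) = (-4 - 24444)*(-6726) = -24448*(-6726) = 164437248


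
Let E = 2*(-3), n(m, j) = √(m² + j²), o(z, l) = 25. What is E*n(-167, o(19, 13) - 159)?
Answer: -6*√45845 ≈ -1284.7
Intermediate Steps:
n(m, j) = √(j² + m²)
E = -6
E*n(-167, o(19, 13) - 159) = -6*√((25 - 159)² + (-167)²) = -6*√((-134)² + 27889) = -6*√(17956 + 27889) = -6*√45845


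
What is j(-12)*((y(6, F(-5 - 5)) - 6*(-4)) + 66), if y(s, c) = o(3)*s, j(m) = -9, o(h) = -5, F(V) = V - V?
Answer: -540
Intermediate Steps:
F(V) = 0
y(s, c) = -5*s
j(-12)*((y(6, F(-5 - 5)) - 6*(-4)) + 66) = -9*((-5*6 - 6*(-4)) + 66) = -9*((-30 + 24) + 66) = -9*(-6 + 66) = -9*60 = -540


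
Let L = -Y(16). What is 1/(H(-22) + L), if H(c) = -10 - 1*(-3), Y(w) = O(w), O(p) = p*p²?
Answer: -1/4103 ≈ -0.00024372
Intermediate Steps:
O(p) = p³
Y(w) = w³
L = -4096 (L = -1*16³ = -1*4096 = -4096)
H(c) = -7 (H(c) = -10 + 3 = -7)
1/(H(-22) + L) = 1/(-7 - 4096) = 1/(-4103) = -1/4103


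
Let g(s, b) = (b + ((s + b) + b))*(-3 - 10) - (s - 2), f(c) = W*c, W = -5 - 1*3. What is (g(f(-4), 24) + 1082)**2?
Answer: 90000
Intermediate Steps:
W = -8 (W = -5 - 3 = -8)
f(c) = -8*c
g(s, b) = 2 - 39*b - 14*s (g(s, b) = (b + ((b + s) + b))*(-13) - (-2 + s) = (b + (s + 2*b))*(-13) + (2 - s) = (s + 3*b)*(-13) + (2 - s) = (-39*b - 13*s) + (2 - s) = 2 - 39*b - 14*s)
(g(f(-4), 24) + 1082)**2 = ((2 - 39*24 - (-112)*(-4)) + 1082)**2 = ((2 - 936 - 14*32) + 1082)**2 = ((2 - 936 - 448) + 1082)**2 = (-1382 + 1082)**2 = (-300)**2 = 90000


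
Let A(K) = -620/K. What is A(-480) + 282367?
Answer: 6776839/24 ≈ 2.8237e+5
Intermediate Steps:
A(-480) + 282367 = -620/(-480) + 282367 = -620*(-1/480) + 282367 = 31/24 + 282367 = 6776839/24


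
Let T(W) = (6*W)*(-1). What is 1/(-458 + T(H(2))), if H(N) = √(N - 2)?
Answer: -1/458 ≈ -0.0021834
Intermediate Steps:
H(N) = √(-2 + N)
T(W) = -6*W
1/(-458 + T(H(2))) = 1/(-458 - 6*√(-2 + 2)) = 1/(-458 - 6*√0) = 1/(-458 - 6*0) = 1/(-458 + 0) = 1/(-458) = -1/458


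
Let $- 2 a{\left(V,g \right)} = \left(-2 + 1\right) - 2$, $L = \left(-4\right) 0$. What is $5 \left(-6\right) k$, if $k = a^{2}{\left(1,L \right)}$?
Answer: $- \frac{135}{2} \approx -67.5$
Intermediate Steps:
$L = 0$
$a{\left(V,g \right)} = \frac{3}{2}$ ($a{\left(V,g \right)} = - \frac{\left(-2 + 1\right) - 2}{2} = - \frac{-1 - 2}{2} = \left(- \frac{1}{2}\right) \left(-3\right) = \frac{3}{2}$)
$k = \frac{9}{4}$ ($k = \left(\frac{3}{2}\right)^{2} = \frac{9}{4} \approx 2.25$)
$5 \left(-6\right) k = 5 \left(-6\right) \frac{9}{4} = \left(-30\right) \frac{9}{4} = - \frac{135}{2}$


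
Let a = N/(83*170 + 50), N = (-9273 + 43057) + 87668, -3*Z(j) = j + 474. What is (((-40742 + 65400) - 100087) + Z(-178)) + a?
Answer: -267337577/3540 ≈ -75519.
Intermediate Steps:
Z(j) = -158 - j/3 (Z(j) = -(j + 474)/3 = -(474 + j)/3 = -158 - j/3)
N = 121452 (N = 33784 + 87668 = 121452)
a = 10121/1180 (a = 121452/(83*170 + 50) = 121452/(14110 + 50) = 121452/14160 = 121452*(1/14160) = 10121/1180 ≈ 8.5771)
(((-40742 + 65400) - 100087) + Z(-178)) + a = (((-40742 + 65400) - 100087) + (-158 - ⅓*(-178))) + 10121/1180 = ((24658 - 100087) + (-158 + 178/3)) + 10121/1180 = (-75429 - 296/3) + 10121/1180 = -226583/3 + 10121/1180 = -267337577/3540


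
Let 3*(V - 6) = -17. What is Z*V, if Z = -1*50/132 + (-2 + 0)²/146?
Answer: -1693/14454 ≈ -0.11713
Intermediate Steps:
V = ⅓ (V = 6 + (⅓)*(-17) = 6 - 17/3 = ⅓ ≈ 0.33333)
Z = -1693/4818 (Z = -50*1/132 + (-2)²*(1/146) = -25/66 + 4*(1/146) = -25/66 + 2/73 = -1693/4818 ≈ -0.35139)
Z*V = -1693/4818*⅓ = -1693/14454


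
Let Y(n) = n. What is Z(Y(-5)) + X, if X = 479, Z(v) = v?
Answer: 474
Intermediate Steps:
Z(Y(-5)) + X = -5 + 479 = 474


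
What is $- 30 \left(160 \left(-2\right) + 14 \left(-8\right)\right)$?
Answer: $12960$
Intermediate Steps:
$- 30 \left(160 \left(-2\right) + 14 \left(-8\right)\right) = - 30 \left(-320 - 112\right) = \left(-30\right) \left(-432\right) = 12960$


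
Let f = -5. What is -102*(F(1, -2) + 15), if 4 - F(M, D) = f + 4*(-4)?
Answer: -4080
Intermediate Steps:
F(M, D) = 25 (F(M, D) = 4 - (-5 + 4*(-4)) = 4 - (-5 - 16) = 4 - 1*(-21) = 4 + 21 = 25)
-102*(F(1, -2) + 15) = -102*(25 + 15) = -102*40 = -4080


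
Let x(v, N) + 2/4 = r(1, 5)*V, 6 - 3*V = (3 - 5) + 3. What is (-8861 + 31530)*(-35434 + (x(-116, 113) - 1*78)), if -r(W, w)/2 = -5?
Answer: -4827930275/6 ≈ -8.0466e+8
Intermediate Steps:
r(W, w) = 10 (r(W, w) = -2*(-5) = 10)
V = 5/3 (V = 2 - ((3 - 5) + 3)/3 = 2 - (-2 + 3)/3 = 2 - 1/3*1 = 2 - 1/3 = 5/3 ≈ 1.6667)
x(v, N) = 97/6 (x(v, N) = -1/2 + 10*(5/3) = -1/2 + 50/3 = 97/6)
(-8861 + 31530)*(-35434 + (x(-116, 113) - 1*78)) = (-8861 + 31530)*(-35434 + (97/6 - 1*78)) = 22669*(-35434 + (97/6 - 78)) = 22669*(-35434 - 371/6) = 22669*(-212975/6) = -4827930275/6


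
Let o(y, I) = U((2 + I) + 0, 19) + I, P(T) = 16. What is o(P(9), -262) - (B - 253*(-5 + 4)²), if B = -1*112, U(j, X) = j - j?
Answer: 103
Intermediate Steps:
U(j, X) = 0
o(y, I) = I (o(y, I) = 0 + I = I)
B = -112
o(P(9), -262) - (B - 253*(-5 + 4)²) = -262 - (-112 - 253*(-5 + 4)²) = -262 - (-112 - 253*(-1)²) = -262 - (-112 - 253*1) = -262 - (-112 - 253) = -262 - 1*(-365) = -262 + 365 = 103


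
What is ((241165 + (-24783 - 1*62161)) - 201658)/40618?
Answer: -47437/40618 ≈ -1.1679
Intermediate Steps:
((241165 + (-24783 - 1*62161)) - 201658)/40618 = ((241165 + (-24783 - 62161)) - 201658)*(1/40618) = ((241165 - 86944) - 201658)*(1/40618) = (154221 - 201658)*(1/40618) = -47437*1/40618 = -47437/40618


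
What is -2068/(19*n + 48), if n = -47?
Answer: 2068/845 ≈ 2.4473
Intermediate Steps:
-2068/(19*n + 48) = -2068/(19*(-47) + 48) = -2068/(-893 + 48) = -2068/(-845) = -2068*(-1/845) = 2068/845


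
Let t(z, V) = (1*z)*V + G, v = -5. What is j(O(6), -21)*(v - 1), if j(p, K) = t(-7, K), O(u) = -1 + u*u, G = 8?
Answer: -930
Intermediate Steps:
O(u) = -1 + u**2
t(z, V) = 8 + V*z (t(z, V) = (1*z)*V + 8 = z*V + 8 = V*z + 8 = 8 + V*z)
j(p, K) = 8 - 7*K (j(p, K) = 8 + K*(-7) = 8 - 7*K)
j(O(6), -21)*(v - 1) = (8 - 7*(-21))*(-5 - 1) = (8 + 147)*(-6) = 155*(-6) = -930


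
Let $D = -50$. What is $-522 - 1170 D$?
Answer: $57978$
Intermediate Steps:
$-522 - 1170 D = -522 - -58500 = -522 + 58500 = 57978$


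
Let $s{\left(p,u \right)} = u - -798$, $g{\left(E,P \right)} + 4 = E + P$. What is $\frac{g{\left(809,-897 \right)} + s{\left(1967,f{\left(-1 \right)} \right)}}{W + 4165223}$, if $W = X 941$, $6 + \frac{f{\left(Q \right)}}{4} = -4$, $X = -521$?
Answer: $\frac{333}{1837481} \approx 0.00018123$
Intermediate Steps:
$f{\left(Q \right)} = -40$ ($f{\left(Q \right)} = -24 + 4 \left(-4\right) = -24 - 16 = -40$)
$W = -490261$ ($W = \left(-521\right) 941 = -490261$)
$g{\left(E,P \right)} = -4 + E + P$ ($g{\left(E,P \right)} = -4 + \left(E + P\right) = -4 + E + P$)
$s{\left(p,u \right)} = 798 + u$ ($s{\left(p,u \right)} = u + 798 = 798 + u$)
$\frac{g{\left(809,-897 \right)} + s{\left(1967,f{\left(-1 \right)} \right)}}{W + 4165223} = \frac{\left(-4 + 809 - 897\right) + \left(798 - 40\right)}{-490261 + 4165223} = \frac{-92 + 758}{3674962} = 666 \cdot \frac{1}{3674962} = \frac{333}{1837481}$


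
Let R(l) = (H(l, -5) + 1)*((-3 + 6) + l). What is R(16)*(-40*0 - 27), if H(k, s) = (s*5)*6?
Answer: 76437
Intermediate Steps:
H(k, s) = 30*s (H(k, s) = (5*s)*6 = 30*s)
R(l) = -447 - 149*l (R(l) = (30*(-5) + 1)*((-3 + 6) + l) = (-150 + 1)*(3 + l) = -149*(3 + l) = -447 - 149*l)
R(16)*(-40*0 - 27) = (-447 - 149*16)*(-40*0 - 27) = (-447 - 2384)*(0 - 27) = -2831*(-27) = 76437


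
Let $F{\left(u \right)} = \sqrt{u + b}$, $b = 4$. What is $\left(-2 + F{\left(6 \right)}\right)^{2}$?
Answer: $\left(2 - \sqrt{10}\right)^{2} \approx 1.3509$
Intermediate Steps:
$F{\left(u \right)} = \sqrt{4 + u}$ ($F{\left(u \right)} = \sqrt{u + 4} = \sqrt{4 + u}$)
$\left(-2 + F{\left(6 \right)}\right)^{2} = \left(-2 + \sqrt{4 + 6}\right)^{2} = \left(-2 + \sqrt{10}\right)^{2}$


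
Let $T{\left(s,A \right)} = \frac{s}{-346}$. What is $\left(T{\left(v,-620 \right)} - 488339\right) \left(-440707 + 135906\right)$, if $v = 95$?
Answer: $\frac{51500819532589}{346} \approx 1.4885 \cdot 10^{11}$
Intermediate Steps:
$T{\left(s,A \right)} = - \frac{s}{346}$ ($T{\left(s,A \right)} = s \left(- \frac{1}{346}\right) = - \frac{s}{346}$)
$\left(T{\left(v,-620 \right)} - 488339\right) \left(-440707 + 135906\right) = \left(\left(- \frac{1}{346}\right) 95 - 488339\right) \left(-440707 + 135906\right) = \left(- \frac{95}{346} - 488339\right) \left(-304801\right) = \left(- \frac{168965389}{346}\right) \left(-304801\right) = \frac{51500819532589}{346}$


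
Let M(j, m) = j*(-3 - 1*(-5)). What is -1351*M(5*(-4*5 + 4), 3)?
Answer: 216160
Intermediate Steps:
M(j, m) = 2*j (M(j, m) = j*(-3 + 5) = j*2 = 2*j)
-1351*M(5*(-4*5 + 4), 3) = -2702*5*(-4*5 + 4) = -2702*5*(-20 + 4) = -2702*5*(-16) = -2702*(-80) = -1351*(-160) = 216160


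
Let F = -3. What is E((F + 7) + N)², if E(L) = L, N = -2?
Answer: 4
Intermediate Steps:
E((F + 7) + N)² = ((-3 + 7) - 2)² = (4 - 2)² = 2² = 4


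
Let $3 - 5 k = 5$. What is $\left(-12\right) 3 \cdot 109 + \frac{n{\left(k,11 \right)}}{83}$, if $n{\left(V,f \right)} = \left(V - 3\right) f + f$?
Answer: $- \frac{1628592}{415} \approx -3924.3$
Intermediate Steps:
$k = - \frac{2}{5}$ ($k = \frac{3}{5} - 1 = - \frac{2}{5} \approx -0.4$)
$n{\left(V,f \right)} = f + f \left(-3 + V\right)$ ($n{\left(V,f \right)} = \left(V - 3\right) f + f = \left(-3 + V\right) f + f = f \left(-3 + V\right) + f = f + f \left(-3 + V\right)$)
$\left(-12\right) 3 \cdot 109 + \frac{n{\left(k,11 \right)}}{83} = \left(-12\right) 3 \cdot 109 + \frac{11 \left(-2 - \frac{2}{5}\right)}{83} = \left(-36\right) 109 + 11 \left(- \frac{12}{5}\right) \frac{1}{83} = -3924 - \frac{132}{415} = - \frac{1628592}{415}$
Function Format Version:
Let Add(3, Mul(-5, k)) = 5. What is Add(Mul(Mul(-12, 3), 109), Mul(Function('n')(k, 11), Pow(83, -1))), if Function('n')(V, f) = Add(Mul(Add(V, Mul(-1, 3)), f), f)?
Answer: Rational(-1628592, 415) ≈ -3924.3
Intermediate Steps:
k = Rational(-2, 5) (k = Add(Rational(3, 5), Mul(Rational(-1, 5), 5)) = Add(Rational(3, 5), -1) = Rational(-2, 5) ≈ -0.40000)
Function('n')(V, f) = Add(f, Mul(f, Add(-3, V))) (Function('n')(V, f) = Add(Mul(Add(V, -3), f), f) = Add(Mul(Add(-3, V), f), f) = Add(Mul(f, Add(-3, V)), f) = Add(f, Mul(f, Add(-3, V))))
Add(Mul(Mul(-12, 3), 109), Mul(Function('n')(k, 11), Pow(83, -1))) = Add(Mul(Mul(-12, 3), 109), Mul(Mul(11, Add(-2, Rational(-2, 5))), Pow(83, -1))) = Add(Mul(-36, 109), Mul(Mul(11, Rational(-12, 5)), Rational(1, 83))) = Add(-3924, Mul(Rational(-132, 5), Rational(1, 83))) = Add(-3924, Rational(-132, 415)) = Rational(-1628592, 415)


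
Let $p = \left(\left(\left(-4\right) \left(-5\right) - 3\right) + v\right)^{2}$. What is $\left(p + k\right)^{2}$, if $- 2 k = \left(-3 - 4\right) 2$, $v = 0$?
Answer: $87616$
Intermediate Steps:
$k = 7$ ($k = - \frac{\left(-3 - 4\right) 2}{2} = - \frac{\left(-7\right) 2}{2} = \left(- \frac{1}{2}\right) \left(-14\right) = 7$)
$p = 289$ ($p = \left(\left(\left(-4\right) \left(-5\right) - 3\right) + 0\right)^{2} = \left(\left(20 - 3\right) + 0\right)^{2} = \left(17 + 0\right)^{2} = 17^{2} = 289$)
$\left(p + k\right)^{2} = \left(289 + 7\right)^{2} = 296^{2} = 87616$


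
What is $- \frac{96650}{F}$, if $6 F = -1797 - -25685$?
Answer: $- \frac{144975}{5972} \approx -24.276$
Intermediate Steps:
$F = \frac{11944}{3}$ ($F = \frac{-1797 - -25685}{6} = \frac{-1797 + 25685}{6} = \frac{1}{6} \cdot 23888 = \frac{11944}{3} \approx 3981.3$)
$- \frac{96650}{F} = - \frac{96650}{\frac{11944}{3}} = \left(-96650\right) \frac{3}{11944} = - \frac{144975}{5972}$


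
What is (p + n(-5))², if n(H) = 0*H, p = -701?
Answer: 491401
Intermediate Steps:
n(H) = 0
(p + n(-5))² = (-701 + 0)² = (-701)² = 491401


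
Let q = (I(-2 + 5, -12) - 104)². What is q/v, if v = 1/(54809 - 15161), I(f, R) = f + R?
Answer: 506265312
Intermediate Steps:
I(f, R) = R + f
q = 12769 (q = ((-12 + (-2 + 5)) - 104)² = ((-12 + 3) - 104)² = (-9 - 104)² = (-113)² = 12769)
v = 1/39648 ≈ 2.5222e-5
q/v = 12769/(1/39648) = 12769*39648 = 506265312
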